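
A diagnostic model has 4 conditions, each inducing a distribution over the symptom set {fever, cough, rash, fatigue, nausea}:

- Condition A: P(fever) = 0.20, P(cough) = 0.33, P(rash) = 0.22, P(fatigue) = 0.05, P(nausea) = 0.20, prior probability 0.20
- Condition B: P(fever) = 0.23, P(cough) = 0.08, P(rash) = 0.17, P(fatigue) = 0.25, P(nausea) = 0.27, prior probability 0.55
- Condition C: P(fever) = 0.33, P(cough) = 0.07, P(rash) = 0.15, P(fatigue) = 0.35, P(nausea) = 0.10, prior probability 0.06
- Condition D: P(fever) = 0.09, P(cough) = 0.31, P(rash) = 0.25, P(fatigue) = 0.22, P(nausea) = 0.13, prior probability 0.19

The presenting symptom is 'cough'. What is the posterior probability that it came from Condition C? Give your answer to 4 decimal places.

0.0243

By Bayes' theorem, P(k | x) = π_k f_k(x) / Σ_j π_j f_j(x).
Categorical probabilities:
  f_A = 0.33
  f_B = 0.08
  f_C = 0.07
  f_D = 0.31
Multiply by the mixture weights:
  π_A·f_A = 0.20 × 0.33 = 0.066
  π_B·f_B = 0.55 × 0.08 = 0.044
  π_C·f_C = 0.06 × 0.07 = 0.0042
  π_D·f_D = 0.19 × 0.31 = 0.0589
Marginal: 0.066 + 0.044 + 0.0042 + 0.0589 = 0.1731
So the posterior for Condition C is 0.0042 / 0.1731 ≈ 0.0243.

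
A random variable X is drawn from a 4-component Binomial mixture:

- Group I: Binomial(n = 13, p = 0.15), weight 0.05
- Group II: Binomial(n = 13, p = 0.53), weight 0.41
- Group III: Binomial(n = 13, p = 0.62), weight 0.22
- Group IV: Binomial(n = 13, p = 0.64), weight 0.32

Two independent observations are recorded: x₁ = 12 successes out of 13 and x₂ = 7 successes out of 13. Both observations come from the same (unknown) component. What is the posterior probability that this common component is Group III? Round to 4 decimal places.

0.3086

Posterior ∝ prior × likelihood, so P(k | x) ∝ w_k f_k(x); normalise over all components.
Since both observations come from the same component, the likelihood for component k is f_k(x₁)·f_k(x₂).
  p_I = [1.4337e-09] × [0.00110578] = 1.58536e-12
  p_II = [0.00300159] × [0.217288] = 0.00065221
  p_III = [0.0159378] × [0.181954] = 0.00289993
  p_IV = [0.0221007] × [0.164283] = 0.00363076
Weight by the priors:
  w_I·p_I = 0.05 × 1.58536e-12 = 7.92678e-14
  w_II·p_II = 0.41 × 0.00065221 = 0.000267406
  w_III·p_III = 0.22 × 0.00289993 = 0.000637985
  w_IV·p_IV = 0.32 × 0.00363076 = 0.00116184
Marginal: 7.92678e-14 + 0.000267406 + 0.000637985 + 0.00116184 = 0.00206723
P(Group III | x) ≈ 0.3086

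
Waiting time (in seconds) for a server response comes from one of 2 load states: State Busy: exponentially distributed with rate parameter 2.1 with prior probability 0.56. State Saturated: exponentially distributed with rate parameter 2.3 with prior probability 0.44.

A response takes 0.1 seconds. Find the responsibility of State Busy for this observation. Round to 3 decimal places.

Apply Bayes' rule: the posterior for each component is proportional to its prior times its likelihood at x.
Component likelihoods at x = 0.1 seconds:
  f_Busy = 2.1·e^(−2.1·0.1) = 2.1·e^(−0.2100) = 1.70223
  f_Saturated = 2.3·e^(−2.3·0.1) = 2.3·e^(−0.2300) = 1.82743
Unnormalised posteriors:
  π_Busy·f_Busy = 0.56 × 1.70223 = 0.953247
  π_Saturated·f_Saturated = 0.44 × 1.82743 = 0.804068
Sum: 0.953247 + 0.804068 = 1.75732
So the posterior for State Busy is 0.953247 / 1.75732 ≈ 0.542.

0.542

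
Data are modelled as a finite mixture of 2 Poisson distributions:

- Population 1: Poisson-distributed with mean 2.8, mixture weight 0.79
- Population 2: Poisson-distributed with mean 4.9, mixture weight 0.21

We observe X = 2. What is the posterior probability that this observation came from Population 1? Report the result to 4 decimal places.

0.9093

Apply Bayes' rule: the posterior for each component is proportional to its prior times its likelihood at x.
Evaluate each component's likelihood at the observed value:
  f_1 = e^(−2.8)·2.8^2/2! = 0.238375
  f_2 = e^(−4.9)·4.9^2/2! = 0.0893962
Weight by the priors:
  π_1·f_1 = 0.79 × 0.238375 = 0.188317
  π_2·f_2 = 0.21 × 0.0893962 = 0.0187732
Normaliser: 0.188317 + 0.0187732 = 0.20709
P(Population 1 | x) = 0.188317 / 0.20709 ≈ 0.9093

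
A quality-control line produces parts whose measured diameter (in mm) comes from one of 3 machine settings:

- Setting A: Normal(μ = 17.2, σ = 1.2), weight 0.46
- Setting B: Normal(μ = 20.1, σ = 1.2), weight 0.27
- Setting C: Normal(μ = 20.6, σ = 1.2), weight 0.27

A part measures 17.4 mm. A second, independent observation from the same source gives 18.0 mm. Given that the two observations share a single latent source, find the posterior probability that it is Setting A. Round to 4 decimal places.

The responsibility of component k is P(Z=k) f_k(x) divided by Σ_j P(Z=j) f_j(x).
Since both observations come from the same component, the likelihood for component k is f_k(x₁)·f_k(x₂).
  p_A = [0.327866] × [0.266207] = 0.0872802
  p_B = [0.0264497] × [0.0718978] = 0.00190168
  p_C = [0.00949666] × [0.0317939] = 0.000301935
Prior × likelihood for each component:
  P(Z=A)·p_A = 0.46 × 0.0872802 = 0.0401489
  P(Z=B)·p_B = 0.27 × 0.00190168 = 0.000513452
  P(Z=C)·p_C = 0.27 × 0.000301935 = 8.15225e-05
Marginal: 0.0401489 + 0.000513452 + 8.15225e-05 = 0.0407439
P(Setting A | x₁, x₂) = 0.0401489 / 0.0407439 ≈ 0.9854

0.9854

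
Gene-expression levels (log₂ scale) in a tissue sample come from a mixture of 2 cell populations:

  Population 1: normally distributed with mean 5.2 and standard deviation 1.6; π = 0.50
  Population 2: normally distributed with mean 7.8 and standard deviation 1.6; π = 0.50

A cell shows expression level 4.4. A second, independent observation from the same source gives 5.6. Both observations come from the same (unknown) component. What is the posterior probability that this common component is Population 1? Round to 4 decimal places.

0.9546

P(component k | x) = π_k·f_k(x) / marginal(x), where marginal(x) = Σ_j π_j·f_j(x).
Since both observations come from the same component, the likelihood for component k is f_k(x₁)·f_k(x₂).
  L_1 = [(1/(1.6·√(2π)))·exp(−(4.4−5.2)²/(2·1.6²)) = 0.249339·exp(-0.12500) = 0.220041] × [0.241668] = 0.0531767
  L_2 = [(1/(1.6·√(2π)))·exp(−(4.4−7.8)²/(2·1.6²)) = 0.249339·exp(-2.25781) = 0.0260756] × [0.0968827] = 0.00252628
Unnormalised posteriors:
  π_1·L_1 = 0.50 × 0.0531767 = 0.0265884
  π_2·L_2 = 0.50 × 0.00252628 = 0.00126314
Sum: 0.0265884 + 0.00126314 = 0.0278515
P(Population 1 | data) ≈ 0.9546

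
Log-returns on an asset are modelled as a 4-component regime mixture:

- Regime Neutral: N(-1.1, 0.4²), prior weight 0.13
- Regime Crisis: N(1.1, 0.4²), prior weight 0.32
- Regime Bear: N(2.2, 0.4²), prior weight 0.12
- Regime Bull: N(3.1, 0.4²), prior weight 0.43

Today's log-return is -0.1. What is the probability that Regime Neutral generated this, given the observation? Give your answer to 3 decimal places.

0.616

The responsibility of component k is π_k f_k(x) divided by Σ_j π_j f_j(x).
Evaluate each component's likelihood at the observed value:
  f_Neutral = 0.0438208
  f_Crisis = 0.0110796
  f_Bear = 6.59811e-08
  f_Bull = 1.26307e-14
Multiply by the mixture weights:
  π_Neutral·f_Neutral = 0.13 × 0.0438208 = 0.0056967
  π_Crisis·f_Crisis = 0.32 × 0.0110796 = 0.00354548
  π_Bear·f_Bear = 0.12 × 6.59811e-08 = 7.91773e-09
  π_Bull·f_Bull = 0.43 × 1.26307e-14 = 5.43119e-15
Sum: 0.0056967 + 0.00354548 + 7.91773e-09 + 5.43119e-15 = 0.00924218
P(Regime Neutral | -0.1) = 0.0056967 / 0.00924218 ≈ 0.616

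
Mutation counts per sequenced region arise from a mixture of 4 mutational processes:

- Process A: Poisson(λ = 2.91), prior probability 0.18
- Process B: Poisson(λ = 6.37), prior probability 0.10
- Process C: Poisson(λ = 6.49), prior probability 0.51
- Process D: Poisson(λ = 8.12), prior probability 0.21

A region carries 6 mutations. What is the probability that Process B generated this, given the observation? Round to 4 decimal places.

Apply Bayes' rule: the posterior for each component is proportional to its prior times its likelihood at x.
Component likelihoods at x = 6 mutations:
  L_A = 0.045944
  L_B = 0.158872
  L_C = 0.157603
  L_D = 0.118449
Unnormalised posteriors:
  w_A·L_A = 0.18 × 0.045944 = 0.00826991
  w_B·L_B = 0.10 × 0.158872 = 0.0158872
  w_C·L_C = 0.51 × 0.157603 = 0.0803775
  w_D·L_D = 0.21 × 0.118449 = 0.0248744
Normaliser: 0.00826991 + 0.0158872 + 0.0803775 + 0.0248744 = 0.129409
So the posterior for Process B is 0.0158872 / 0.129409 ≈ 0.1228.

0.1228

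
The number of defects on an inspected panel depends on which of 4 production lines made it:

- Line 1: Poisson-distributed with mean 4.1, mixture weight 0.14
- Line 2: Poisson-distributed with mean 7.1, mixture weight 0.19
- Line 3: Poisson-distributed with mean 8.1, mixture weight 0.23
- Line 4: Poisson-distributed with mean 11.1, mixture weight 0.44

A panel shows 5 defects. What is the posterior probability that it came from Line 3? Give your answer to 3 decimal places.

0.268

The responsibility of component k is π_k f_k(x) divided by Σ_j π_j f_j(x).
Poisson probabilities:
  L_1 = 0.160004
  L_2 = 0.124057
  L_3 = 0.088198
  L_4 = 0.021221
Prior × likelihood for each component:
  π_1·L_1 = 0.14 × 0.160004 = 0.0224006
  π_2·L_2 = 0.19 × 0.124057 = 0.0235707
  π_3·L_3 = 0.23 × 0.088198 = 0.0202855
  π_4·L_4 = 0.44 × 0.021221 = 0.00933722
Normaliser: 0.0224006 + 0.0235707 + 0.0202855 + 0.00933722 = 0.075594
Responsibility of Line 3: 0.0202855 / 0.075594 ≈ 0.268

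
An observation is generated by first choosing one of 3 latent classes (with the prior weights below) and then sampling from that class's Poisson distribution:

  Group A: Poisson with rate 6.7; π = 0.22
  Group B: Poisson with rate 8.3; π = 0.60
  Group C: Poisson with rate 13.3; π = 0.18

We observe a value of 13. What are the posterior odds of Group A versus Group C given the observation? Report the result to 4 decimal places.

0.1209

The posterior odds equal the prior odds times the likelihood ratio: (P(Z=i)/P(Z=j))·(f_i(x)/f_j(x)).
Component likelihoods at x = 13:
  L_A = e^(−6.7)·6.7^13/13! = 0.0108372
  L_B = e^(−8.3)·8.3^13/13! = 0.0354071
  L_C = e^(−13.3)·13.3^13/13! = 0.109566
Odds = (0.22/0.18) × (0.0108372/0.109566) = 1.22222 × 0.098911 ≈ 0.1209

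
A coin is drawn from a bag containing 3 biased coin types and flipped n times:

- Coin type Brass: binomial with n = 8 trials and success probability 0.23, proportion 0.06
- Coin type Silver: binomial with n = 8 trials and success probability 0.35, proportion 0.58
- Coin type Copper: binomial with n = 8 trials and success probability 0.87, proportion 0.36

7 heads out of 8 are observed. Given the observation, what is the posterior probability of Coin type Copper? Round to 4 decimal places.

Posterior ∝ prior × likelihood, so P(k | x) ∝ π_k f_k(x); normalise over all components.
Component likelihoods at x = 7 heads out of 8:
  f_Brass = C(8,7)·0.23^7·0.77^1 = 8·3.40483e-05·0.77 = 0.000209737
  f_Silver = C(8,7)·0.35^7·0.65^1 = 8·0.000643393·0.65 = 0.00334564
  f_Copper = C(8,7)·0.87^7·0.13^1 = 8·0.377255·0.13 = 0.392345
Weight by the priors:
  π_Brass·f_Brass = 0.06 × 0.000209737 = 1.25842e-05
  π_Silver·f_Silver = 0.58 × 0.00334564 = 0.00194047
  π_Copper·f_Copper = 0.36 × 0.392345 = 0.141244
Marginal: 1.25842e-05 + 0.00194047 + 0.141244 = 0.143197
P(Coin type Copper | the observation) = 0.141244 / 0.143197 ≈ 0.9864

0.9864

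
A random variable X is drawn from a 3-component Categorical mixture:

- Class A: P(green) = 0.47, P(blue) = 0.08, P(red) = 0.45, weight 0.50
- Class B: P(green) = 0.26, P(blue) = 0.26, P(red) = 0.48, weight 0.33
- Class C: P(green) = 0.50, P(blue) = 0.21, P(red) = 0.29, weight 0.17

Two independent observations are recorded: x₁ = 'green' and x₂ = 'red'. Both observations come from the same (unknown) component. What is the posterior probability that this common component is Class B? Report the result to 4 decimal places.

P(component k | x) = w_k·f_k(x) / marginal(x), where marginal(x) = Σ_j w_j·f_j(x).
Since both observations come from the same component, the likelihood for component k is f_k(x₁)·f_k(x₂).
  f_A = [0.47] × [0.45] = 0.2115
  f_B = [0.26] × [0.48] = 0.1248
  f_C = [0.5] × [0.29] = 0.145
Multiply by the mixture weights:
  w_A·f_A = 0.50 × 0.2115 = 0.10575
  w_B·f_B = 0.33 × 0.1248 = 0.041184
  w_C·f_C = 0.17 × 0.145 = 0.02465
Marginal: 0.10575 + 0.041184 + 0.02465 = 0.171584
So the posterior for Class B is 0.041184 / 0.171584 ≈ 0.2400.

0.2400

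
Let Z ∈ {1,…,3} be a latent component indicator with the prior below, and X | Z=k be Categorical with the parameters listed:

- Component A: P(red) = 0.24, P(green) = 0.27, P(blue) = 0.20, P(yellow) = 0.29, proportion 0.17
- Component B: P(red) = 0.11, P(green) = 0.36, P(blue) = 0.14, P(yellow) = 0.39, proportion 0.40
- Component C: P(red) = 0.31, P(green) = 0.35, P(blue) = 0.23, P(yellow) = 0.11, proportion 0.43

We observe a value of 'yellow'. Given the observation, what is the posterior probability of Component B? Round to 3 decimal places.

0.618

Apply Bayes' rule: the posterior for each component is proportional to its prior times its likelihood at x.
Categorical probabilities:
  L_A = P(yellow | comp) = 0.29
  L_B = P(yellow | comp) = 0.39
  L_C = P(yellow | comp) = 0.11
Weight by the priors:
  w_A·L_A = 0.17 × 0.29 = 0.0493
  w_B·L_B = 0.40 × 0.39 = 0.156
  w_C·L_C = 0.43 × 0.11 = 0.0473
Evidence: 0.0493 + 0.156 + 0.0473 = 0.2526
Responsibility of Component B: 0.156 / 0.2526 ≈ 0.618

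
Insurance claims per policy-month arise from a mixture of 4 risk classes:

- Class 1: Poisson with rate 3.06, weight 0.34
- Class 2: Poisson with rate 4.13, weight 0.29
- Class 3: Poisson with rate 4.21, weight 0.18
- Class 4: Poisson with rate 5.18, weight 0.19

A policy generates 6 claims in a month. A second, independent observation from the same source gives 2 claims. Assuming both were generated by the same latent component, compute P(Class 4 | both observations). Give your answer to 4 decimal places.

P(component k | x) = w_k·f_k(x) / marginal(x), where marginal(x) = Σ_j w_j·f_j(x).
Since both observations come from the same component, the likelihood for component k is f_k(x₁)·f_k(x₂).
  f_1 = [e^(−3.06)·3.06^6/6! = 0.0534632] × [0.219519] = 0.0117362
  f_2 = [e^(−4.13)·4.13^6/6! = 0.110849] × [0.137162] = 0.0152043
  f_3 = [e^(−4.21)·4.21^6/6! = 0.11481] × [0.131569] = 0.0151055
  f_4 = [e^(−5.18)·5.18^6/6! = 0.151008] × [0.0755065] = 0.0114021
Multiply by the mixture weights:
  w_1·f_1 = 0.34 × 0.0117362 = 0.0039903
  w_2·f_2 = 0.29 × 0.0152043 = 0.00440924
  w_3·f_3 = 0.18 × 0.0151055 = 0.00271899
  w_4·f_4 = 0.19 × 0.0114021 = 0.0021664
Marginal: 0.0039903 + 0.00440924 + 0.00271899 + 0.0021664 = 0.0132849
Responsibility of Class 4: 0.0021664 / 0.0132849 ≈ 0.1631

0.1631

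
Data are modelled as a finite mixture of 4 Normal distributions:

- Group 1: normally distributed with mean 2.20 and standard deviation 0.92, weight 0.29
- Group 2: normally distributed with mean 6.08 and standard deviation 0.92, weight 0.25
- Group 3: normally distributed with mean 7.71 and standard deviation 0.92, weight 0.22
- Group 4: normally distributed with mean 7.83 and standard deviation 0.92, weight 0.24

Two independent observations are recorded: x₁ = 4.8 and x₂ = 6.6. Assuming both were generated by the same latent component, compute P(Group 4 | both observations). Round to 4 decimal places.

Posterior ∝ prior × likelihood, so P(k | x) ∝ P(Z=k) f_k(x); normalise over all components.
Since both observations come from the same component, the likelihood for component k is f_k(x₁)·f_k(x₂).
  f_1 = [(1/(0.92·√(2π)))·exp(−(4.8−2.20)²/(2·0.92²)) = 0.433633·exp(-3.99338) = 0.00799499] × [4.67992e-06] = 3.74159e-08
  f_2 = [(1/(0.92·√(2π)))·exp(−(4.8−6.08)²/(2·0.92²)) = 0.433633·exp(-0.96786) = 0.164734] × [0.369615] = 0.0608884
  f_3 = [(1/(0.92·√(2π)))·exp(−(4.8−7.71)²/(2·0.92²)) = 0.433633·exp(-5.00242) = 0.00291473] × [0.209422] = 0.000610408
  f_4 = [(1/(0.92·√(2π)))·exp(−(4.8−7.83)²/(2·0.92²)) = 0.433633·exp(-5.42350) = 0.00191305] × [0.177412] = 0.000339397
Multiply by the mixture weights:
  P(Z=1)·f_1 = 0.29 × 3.74159e-08 = 1.08506e-08
  P(Z=2)·f_2 = 0.25 × 0.0608884 = 0.0152221
  P(Z=3)·f_3 = 0.22 × 0.000610408 = 0.00013429
  P(Z=4)·f_4 = 0.24 × 0.000339397 = 8.14553e-05
Denominator: 1.08506e-08 + 0.0152221 + 0.00013429 + 8.14553e-05 = 0.0154378
Responsibility of Group 4: 8.14553e-05 / 0.0154378 ≈ 0.0053

0.0053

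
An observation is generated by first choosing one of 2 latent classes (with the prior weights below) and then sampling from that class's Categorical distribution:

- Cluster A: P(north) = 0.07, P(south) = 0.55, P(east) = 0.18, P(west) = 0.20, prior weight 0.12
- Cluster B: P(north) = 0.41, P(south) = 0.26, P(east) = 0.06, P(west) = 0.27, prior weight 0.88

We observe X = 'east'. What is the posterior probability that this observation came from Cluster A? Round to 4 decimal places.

Apply Bayes' rule: the posterior for each component is proportional to its prior times its likelihood at x.
Evaluate each component's likelihood at the observed value:
  L_A = 0.18
  L_B = 0.06
Prior × likelihood for each component:
  w_A·L_A = 0.12 × 0.18 = 0.0216
  w_B·L_B = 0.88 × 0.06 = 0.0528
Evidence: 0.0216 + 0.0528 = 0.0744
P(Cluster A | 'east') ≈ 0.2903

0.2903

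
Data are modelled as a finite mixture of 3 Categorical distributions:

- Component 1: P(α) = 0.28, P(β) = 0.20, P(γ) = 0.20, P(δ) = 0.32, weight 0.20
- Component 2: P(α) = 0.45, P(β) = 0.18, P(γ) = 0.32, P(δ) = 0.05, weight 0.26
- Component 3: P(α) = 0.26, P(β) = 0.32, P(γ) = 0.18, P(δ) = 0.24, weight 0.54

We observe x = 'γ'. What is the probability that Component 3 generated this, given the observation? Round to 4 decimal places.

The responsibility of component k is π_k f_k(x) divided by Σ_j π_j f_j(x).
Component likelihoods at x = 'γ':
  p_1 = P(γ | comp) = 0.20
  p_2 = P(γ | comp) = 0.32
  p_3 = P(γ | comp) = 0.18
Weight by the priors:
  π_1·p_1 = 0.20 × 0.2 = 0.04
  π_2·p_2 = 0.26 × 0.32 = 0.0832
  π_3·p_3 = 0.54 × 0.18 = 0.0972
Normaliser: 0.04 + 0.0832 + 0.0972 = 0.2204
P(Component 3 | x) = 0.0972 / 0.2204 ≈ 0.4410

0.4410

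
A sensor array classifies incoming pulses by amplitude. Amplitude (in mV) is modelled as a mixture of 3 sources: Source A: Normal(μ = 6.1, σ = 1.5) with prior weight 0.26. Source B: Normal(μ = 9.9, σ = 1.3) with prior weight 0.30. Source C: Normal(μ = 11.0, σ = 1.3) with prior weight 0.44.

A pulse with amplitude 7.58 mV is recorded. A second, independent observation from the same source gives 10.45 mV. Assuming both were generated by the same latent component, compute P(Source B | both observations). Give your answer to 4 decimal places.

Apply Bayes' rule: the posterior for each component is proportional to its prior times its likelihood at x.
Since both observations come from the same component, the likelihood for component k is f_k(x₁)·f_k(x₂).
  p_A = [0.163465] × [0.00396835] = 0.000648685
  p_B = [0.0624288] × [0.280607] = 0.017518
  p_C = [0.00964056] × [0.280607] = 0.00270521
Unnormalised posteriors:
  P(Z=A)·p_A = 0.26 × 0.000648685 = 0.000168658
  P(Z=B)·p_B = 0.30 × 0.017518 = 0.00525539
  P(Z=C)·p_C = 0.44 × 0.00270521 = 0.00119029
Sum: 0.000168658 + 0.00525539 + 0.00119029 = 0.00661434
P(Source B | data) ≈ 0.7945

0.7945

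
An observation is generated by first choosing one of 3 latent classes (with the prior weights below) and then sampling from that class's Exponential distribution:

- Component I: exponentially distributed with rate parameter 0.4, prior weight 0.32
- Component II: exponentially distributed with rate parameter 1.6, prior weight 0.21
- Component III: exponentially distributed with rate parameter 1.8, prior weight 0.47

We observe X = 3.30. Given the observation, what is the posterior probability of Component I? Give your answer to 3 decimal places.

0.897

Posterior ∝ prior × likelihood, so P(k | x) ∝ P(Z=k) f_k(x); normalise over all components.
Component likelihoods at x = 3.30:
  f_I = 0.106854
  f_II = 0.00814789
  f_III = 0.00473765
Unnormalised posteriors:
  P(Z=I)·f_I = 0.32 × 0.106854 = 0.0341933
  P(Z=II)·f_II = 0.21 × 0.00814789 = 0.00171106
  P(Z=III)·f_III = 0.47 × 0.00473765 = 0.0022267
Marginal: 0.0341933 + 0.00171106 + 0.0022267 = 0.0381311
So the posterior for Component I is 0.0341933 / 0.0381311 ≈ 0.897.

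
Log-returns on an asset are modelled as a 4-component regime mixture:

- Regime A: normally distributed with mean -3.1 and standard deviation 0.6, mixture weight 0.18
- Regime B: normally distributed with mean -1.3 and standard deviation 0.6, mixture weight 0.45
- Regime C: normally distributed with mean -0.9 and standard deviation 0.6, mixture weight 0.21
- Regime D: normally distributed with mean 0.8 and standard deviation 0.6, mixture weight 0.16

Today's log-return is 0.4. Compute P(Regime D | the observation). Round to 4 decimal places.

0.8195

Posterior ∝ prior × likelihood, so P(k | x) ∝ π_k f_k(x); normalise over all components.
Component likelihoods at x = 0.4:
  f_A = (1/(0.6·√(2π)))·exp(−(0.4−-3.1)²/(2·0.6²)) = 0.664904·exp(-17.01389) = 2.71469e-08
  f_B = (1/(0.6·√(2π)))·exp(−(0.4−-1.3)²/(2·0.6²)) = 0.664904·exp(-4.01389) = 0.0120102
  f_C = (1/(0.6·√(2π)))·exp(−(0.4−-0.9)²/(2·0.6²)) = 0.664904·exp(-2.34722) = 0.0635877
  f_D = (1/(0.6·√(2π)))·exp(−(0.4−0.8)²/(2·0.6²)) = 0.664904·exp(-0.22222) = 0.532413
Multiply by the mixture weights:
  π_A·f_A = 0.18 × 2.71469e-08 = 4.88645e-09
  π_B·f_B = 0.45 × 0.0120102 = 0.00540457
  π_C·f_C = 0.21 × 0.0635877 = 0.0133534
  π_D·f_D = 0.16 × 0.532413 = 0.0851861
Normaliser: 4.88645e-09 + 0.00540457 + 0.0133534 + 0.0851861 = 0.103944
P(Regime D | x) = 0.0851861 / 0.103944 ≈ 0.8195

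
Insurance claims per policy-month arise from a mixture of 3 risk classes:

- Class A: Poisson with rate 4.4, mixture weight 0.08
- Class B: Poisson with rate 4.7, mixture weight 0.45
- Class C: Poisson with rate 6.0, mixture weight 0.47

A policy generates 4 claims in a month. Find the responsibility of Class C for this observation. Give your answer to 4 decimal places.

P(component k | x) = w_k·f_k(x) / marginal(x), where marginal(x) = Σ_j w_j·f_j(x).
Evaluate each component's likelihood at the observed value:
  p_A = e^(−4.4)·4.4^4/4! = 0.191736
  p_B = e^(−4.7)·4.7^4/4! = 0.184925
  p_C = e^(−6.0)·6.0^4/4! = 0.133853
Unnormalised posteriors:
  w_A·p_A = 0.08 × 0.191736 = 0.0153389
  w_B·p_B = 0.45 × 0.184925 = 0.0832163
  w_C·p_C = 0.47 × 0.133853 = 0.0629107
Sum: 0.0153389 + 0.0832163 + 0.0629107 = 0.161466
P(Class C | 4 claims) = 0.0629107 / 0.161466 ≈ 0.3896

0.3896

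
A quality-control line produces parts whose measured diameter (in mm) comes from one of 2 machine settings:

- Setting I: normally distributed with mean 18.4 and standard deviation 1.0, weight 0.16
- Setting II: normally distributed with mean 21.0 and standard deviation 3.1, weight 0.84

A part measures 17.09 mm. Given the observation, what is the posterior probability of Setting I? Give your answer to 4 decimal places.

0.3568

P(component k | x) = π_k·f_k(x) / marginal(x), where marginal(x) = Σ_j π_j·f_j(x).
Normal densities:
  f_I = 0.169147
  f_II = 0.0580897
Prior × likelihood for each component:
  π_I·f_I = 0.16 × 0.169147 = 0.0270635
  π_II·f_II = 0.84 × 0.0580897 = 0.0487953
Evidence: 0.0270635 + 0.0487953 = 0.0758588
So the posterior for Setting I is 0.0270635 / 0.0758588 ≈ 0.3568.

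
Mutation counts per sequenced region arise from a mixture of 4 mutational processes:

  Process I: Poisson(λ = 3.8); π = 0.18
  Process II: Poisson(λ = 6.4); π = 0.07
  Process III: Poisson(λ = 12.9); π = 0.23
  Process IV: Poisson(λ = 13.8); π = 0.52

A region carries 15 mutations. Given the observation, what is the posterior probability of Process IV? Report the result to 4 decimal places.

Apply Bayes' rule: the posterior for each component is proportional to its prior times its likelihood at x.
Component likelihoods at x = 15 mutations:
  f_I = e^(−3.8)·3.8^15/15! = 8.51011e-06
  f_II = e^(−6.4)·6.4^15/15! = 0.00157295
  f_III = e^(−12.9)·12.9^15/15! = 0.0870858
  f_IV = e^(−13.8)·13.8^15/15! = 0.0973695
Weight by the priors:
  π_I·f_I = 0.18 × 8.51011e-06 = 1.53182e-06
  π_II·f_II = 0.07 × 0.00157295 = 0.000110107
  π_III·f_III = 0.23 × 0.0870858 = 0.0200297
  π_IV·f_IV = 0.52 × 0.0973695 = 0.0506321
Evidence: 1.53182e-06 + 0.000110107 + 0.0200297 + 0.0506321 = 0.0707735
So the posterior for Process IV is 0.0506321 / 0.0707735 ≈ 0.7154.

0.7154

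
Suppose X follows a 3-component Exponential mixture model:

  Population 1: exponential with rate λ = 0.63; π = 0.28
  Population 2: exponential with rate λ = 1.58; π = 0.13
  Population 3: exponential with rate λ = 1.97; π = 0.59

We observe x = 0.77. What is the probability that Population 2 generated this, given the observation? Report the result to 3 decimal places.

0.143

Posterior ∝ prior × likelihood, so P(k | x) ∝ π_k f_k(x); normalise over all components.
Evaluate each component's likelihood at the observed value:
  L_1 = 0.63·e^(−0.63·0.77) = 0.63·e^(−0.4851) = 0.38785
  L_2 = 1.58·e^(−1.58·0.77) = 1.58·e^(−1.2166) = 0.468052
  L_3 = 1.97·e^(−1.97·0.77) = 1.97·e^(−1.5169) = 0.4322
Unnormalised posteriors:
  π_1·L_1 = 0.28 × 0.38785 = 0.108598
  π_2·L_2 = 0.13 × 0.468052 = 0.0608468
  π_3·L_3 = 0.59 × 0.4322 = 0.254998
Normaliser: 0.108598 + 0.0608468 + 0.254998 = 0.424443
P(Population 2 | x) ≈ 0.143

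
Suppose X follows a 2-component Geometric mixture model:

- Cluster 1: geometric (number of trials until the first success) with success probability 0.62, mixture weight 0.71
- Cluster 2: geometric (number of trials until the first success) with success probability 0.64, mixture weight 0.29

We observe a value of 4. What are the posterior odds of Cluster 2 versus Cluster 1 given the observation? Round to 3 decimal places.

Since P(k|x) ∝ w_k f_k(x), the posterior odds are w_i f_i(x) / (w_j f_j(x)).
Evaluate each component's likelihood at the observed value:
  L_1 = 0.0340206
  L_2 = 0.0298598
Odds = (0.29/0.71) × (0.0298598/0.0340206) = 0.408451 × 0.877698 ≈ 0.358

0.358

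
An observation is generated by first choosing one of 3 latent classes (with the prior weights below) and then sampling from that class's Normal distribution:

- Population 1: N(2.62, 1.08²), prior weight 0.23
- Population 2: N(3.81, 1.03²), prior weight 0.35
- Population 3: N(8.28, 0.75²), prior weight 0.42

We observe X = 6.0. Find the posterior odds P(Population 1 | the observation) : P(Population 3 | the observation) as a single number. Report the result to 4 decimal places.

Posterior odds = (w_i f_i(x)) / (w_j f_j(x)); the normalising sum cancels.
Component likelihoods at x = 6.0:
  L_1 = (1/(1.08·√(2π)))·exp(−(6.0−2.62)²/(2·1.08²)) = 0.369391·exp(-4.89729) = 0.00275816
  L_2 = (1/(1.03·√(2π)))·exp(−(6.0−3.81)²/(2·1.03²)) = 0.387323·exp(-2.26039) = 0.0404015
  L_3 = (1/(0.75·√(2π)))·exp(−(6.0−8.28)²/(2·0.75²)) = 0.531923·exp(-4.62080) = 0.00523674
Posterior odds = (w_1·L_1) / (w_3·L_3) = (0.23·0.00275816) / (0.42·0.00523674) = 0.000634378 / 0.00219943 ≈ 0.2884

0.2884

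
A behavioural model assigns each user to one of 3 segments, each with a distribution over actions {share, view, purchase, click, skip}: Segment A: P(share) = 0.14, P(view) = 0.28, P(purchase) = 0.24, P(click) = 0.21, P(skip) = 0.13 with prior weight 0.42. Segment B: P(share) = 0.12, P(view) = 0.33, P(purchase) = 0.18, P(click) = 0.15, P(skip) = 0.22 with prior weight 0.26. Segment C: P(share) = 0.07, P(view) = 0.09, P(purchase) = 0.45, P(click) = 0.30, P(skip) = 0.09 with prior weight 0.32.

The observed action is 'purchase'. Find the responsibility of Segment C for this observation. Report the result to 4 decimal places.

0.4938

Apply Bayes' rule: the posterior for each component is proportional to its prior times its likelihood at x.
Evaluate each component's likelihood at the observed value:
  p_A = 0.24
  p_B = 0.18
  p_C = 0.45
Unnormalised posteriors:
  w_A·p_A = 0.42 × 0.24 = 0.1008
  w_B·p_B = 0.26 × 0.18 = 0.0468
  w_C·p_C = 0.32 × 0.45 = 0.144
Marginal: 0.1008 + 0.0468 + 0.144 = 0.2916
So the posterior for Segment C is 0.144 / 0.2916 ≈ 0.4938.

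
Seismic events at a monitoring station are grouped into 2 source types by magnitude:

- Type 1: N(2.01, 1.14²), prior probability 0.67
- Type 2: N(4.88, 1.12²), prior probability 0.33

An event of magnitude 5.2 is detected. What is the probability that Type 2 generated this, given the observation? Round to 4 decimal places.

0.9602

Posterior ∝ prior × likelihood, so P(k | x) ∝ π_k f_k(x); normalise over all components.
Component likelihoods at x = 5.2:
  L_1 = 0.00697756
  L_2 = 0.341952
Prior × likelihood for each component:
  π_1·L_1 = 0.67 × 0.00697756 = 0.00467496
  π_2·L_2 = 0.33 × 0.341952 = 0.112844
Sum: 0.00467496 + 0.112844 = 0.117519
So the posterior for Type 2 is 0.112844 / 0.117519 ≈ 0.9602.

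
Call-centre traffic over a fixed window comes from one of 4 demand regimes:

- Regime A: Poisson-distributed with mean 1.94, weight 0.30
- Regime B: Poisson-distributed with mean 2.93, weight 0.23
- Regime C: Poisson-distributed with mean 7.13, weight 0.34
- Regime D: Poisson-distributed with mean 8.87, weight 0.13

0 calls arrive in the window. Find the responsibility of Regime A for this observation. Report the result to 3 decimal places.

P(component k | x) = π_k·f_k(x) / marginal(x), where marginal(x) = Σ_j π_j·f_j(x).
Poisson probabilities:
  f_A = 0.143704
  f_B = 0.053397
  f_C = 0.000800719
  f_D = 0.000140543
Unnormalised posteriors:
  π_A·f_A = 0.30 × 0.143704 = 0.0431112
  π_B·f_B = 0.23 × 0.053397 = 0.0122813
  π_C·f_C = 0.34 × 0.000800719 = 0.000272245
  π_D·f_D = 0.13 × 0.000140543 = 1.82705e-05
Normaliser: 0.0431112 + 0.0122813 + 0.000272245 + 1.82705e-05 = 0.055683
P(Regime A | 0 calls) ≈ 0.774

0.774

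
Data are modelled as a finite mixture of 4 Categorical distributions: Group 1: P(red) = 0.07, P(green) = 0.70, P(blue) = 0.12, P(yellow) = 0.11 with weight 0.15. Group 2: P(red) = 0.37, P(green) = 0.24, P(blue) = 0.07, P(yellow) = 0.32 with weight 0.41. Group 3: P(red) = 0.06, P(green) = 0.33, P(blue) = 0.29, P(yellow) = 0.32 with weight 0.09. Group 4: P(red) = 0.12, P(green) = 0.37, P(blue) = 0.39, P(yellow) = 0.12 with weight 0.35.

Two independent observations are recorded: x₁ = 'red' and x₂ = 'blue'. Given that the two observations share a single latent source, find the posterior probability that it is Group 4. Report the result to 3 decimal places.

0.549

Posterior ∝ prior × likelihood, so P(k | x) ∝ w_k f_k(x); normalise over all components.
Since both observations come from the same component, the likelihood for component k is f_k(x₁)·f_k(x₂).
  L_1 = [P(red | comp) = 0.07] × [0.12] = 0.0084
  L_2 = [P(red | comp) = 0.37] × [0.07] = 0.0259
  L_3 = [P(red | comp) = 0.06] × [0.29] = 0.0174
  L_4 = [P(red | comp) = 0.12] × [0.39] = 0.0468
Unnormalised posteriors:
  w_1·L_1 = 0.15 × 0.0084 = 0.00126
  w_2·L_2 = 0.41 × 0.0259 = 0.010619
  w_3·L_3 = 0.09 × 0.0174 = 0.001566
  w_4·L_4 = 0.35 × 0.0468 = 0.01638
Sum: 0.00126 + 0.010619 + 0.001566 + 0.01638 = 0.029825
Responsibility of Group 4: 0.01638 / 0.029825 ≈ 0.549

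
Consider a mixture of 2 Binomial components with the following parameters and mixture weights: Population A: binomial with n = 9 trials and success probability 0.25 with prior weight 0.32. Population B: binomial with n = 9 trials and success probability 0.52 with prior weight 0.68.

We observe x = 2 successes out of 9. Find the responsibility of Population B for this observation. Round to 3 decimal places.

The responsibility of component k is w_k f_k(x) divided by Σ_j w_j f_j(x).
Component likelihoods at x = 2 successes out of 9:
  p_A = C(9,2)·0.25^2·0.75^7 = 36·0.0625·0.133484 = 0.300339
  p_B = C(9,2)·0.52^2·0.48^7 = 36·0.2704·0.00587068 = 0.0571476
Weight by the priors:
  w_A·p_A = 0.32 × 0.300339 = 0.0961084
  w_B·p_B = 0.68 × 0.0571476 = 0.0388604
Sum: 0.0961084 + 0.0388604 = 0.134969
P(Population B | the observation) = 0.0388604 / 0.134969 ≈ 0.288

0.288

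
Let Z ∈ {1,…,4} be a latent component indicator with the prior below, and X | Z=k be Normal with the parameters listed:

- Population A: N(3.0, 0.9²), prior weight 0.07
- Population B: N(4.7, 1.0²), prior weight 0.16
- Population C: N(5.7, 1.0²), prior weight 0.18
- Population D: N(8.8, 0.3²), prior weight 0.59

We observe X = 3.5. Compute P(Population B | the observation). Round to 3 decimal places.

The responsibility of component k is w_k f_k(x) divided by Σ_j w_j f_j(x).
Component likelihoods at x = 3.5:
  f_A = 0.37988
  f_B = 0.194186
  f_C = 0.0354746
  f_D = 2.23729e-68
Prior × likelihood for each component:
  w_A·f_A = 0.07 × 0.37988 = 0.0265916
  w_B·f_B = 0.16 × 0.194186 = 0.0310698
  w_C·f_C = 0.18 × 0.0354746 = 0.00638543
  w_D·f_D = 0.59 × 2.23729e-68 = 1.32e-68
Normaliser: 0.0265916 + 0.0310698 + 0.00638543 + 1.32e-68 = 0.0640468
P(Population B | x) ≈ 0.485

0.485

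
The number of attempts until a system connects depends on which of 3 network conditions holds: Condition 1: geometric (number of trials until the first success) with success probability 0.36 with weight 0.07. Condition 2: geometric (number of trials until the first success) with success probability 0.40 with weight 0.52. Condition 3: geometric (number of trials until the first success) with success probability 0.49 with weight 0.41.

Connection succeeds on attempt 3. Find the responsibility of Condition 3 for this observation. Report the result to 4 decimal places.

Apply Bayes' rule: the posterior for each component is proportional to its prior times its likelihood at x.
Geometric probabilities:
  f_1 = 0.147456
  f_2 = 0.144
  f_3 = 0.127449
Unnormalised posteriors:
  π_1·f_1 = 0.07 × 0.147456 = 0.0103219
  π_2·f_2 = 0.52 × 0.144 = 0.07488
  π_3·f_3 = 0.41 × 0.127449 = 0.0522541
Marginal: 0.0103219 + 0.07488 + 0.0522541 = 0.137456
P(Condition 3 | the observation) ≈ 0.3802

0.3802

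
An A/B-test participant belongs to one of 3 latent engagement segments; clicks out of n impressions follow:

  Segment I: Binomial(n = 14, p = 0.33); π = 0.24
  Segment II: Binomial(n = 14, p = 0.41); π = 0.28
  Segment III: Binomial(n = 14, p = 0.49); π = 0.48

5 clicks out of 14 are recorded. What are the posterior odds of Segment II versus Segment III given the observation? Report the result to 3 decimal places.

Since P(k|x) ∝ π_k f_k(x), the posterior odds are π_i f_i(x) / (π_j f_j(x)).
Component likelihoods at x = 5 clicks out of 14:
  f_I = 0.213161
  f_II = 0.200933
  f_III = 0.132001
Posterior odds = (π_II·f_II) / (π_III·f_III) = (0.28·0.200933) / (0.48·0.132001) = 0.0562613 / 0.0633603 ≈ 0.888

0.888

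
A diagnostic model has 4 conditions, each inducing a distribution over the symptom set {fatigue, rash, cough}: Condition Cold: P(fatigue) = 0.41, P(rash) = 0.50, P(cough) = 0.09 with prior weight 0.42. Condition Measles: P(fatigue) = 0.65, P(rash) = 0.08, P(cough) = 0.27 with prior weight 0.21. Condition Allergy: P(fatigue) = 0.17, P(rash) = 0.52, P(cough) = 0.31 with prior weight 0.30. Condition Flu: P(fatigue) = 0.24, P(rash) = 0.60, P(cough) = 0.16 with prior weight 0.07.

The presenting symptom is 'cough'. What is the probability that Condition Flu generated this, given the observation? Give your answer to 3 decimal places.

0.056

Posterior ∝ prior × likelihood, so P(k | x) ∝ w_k f_k(x); normalise over all components.
Categorical probabilities:
  f_Cold = P(cough | comp) = 0.09
  f_Measles = P(cough | comp) = 0.27
  f_Allergy = P(cough | comp) = 0.31
  f_Flu = P(cough | comp) = 0.16
Multiply by the mixture weights:
  w_Cold·f_Cold = 0.42 × 0.09 = 0.0378
  w_Measles·f_Measles = 0.21 × 0.27 = 0.0567
  w_Allergy·f_Allergy = 0.30 × 0.31 = 0.093
  w_Flu·f_Flu = 0.07 × 0.16 = 0.0112
Marginal: 0.0378 + 0.0567 + 0.093 + 0.0112 = 0.1987
P(Condition Flu | x) = 0.0112 / 0.1987 ≈ 0.056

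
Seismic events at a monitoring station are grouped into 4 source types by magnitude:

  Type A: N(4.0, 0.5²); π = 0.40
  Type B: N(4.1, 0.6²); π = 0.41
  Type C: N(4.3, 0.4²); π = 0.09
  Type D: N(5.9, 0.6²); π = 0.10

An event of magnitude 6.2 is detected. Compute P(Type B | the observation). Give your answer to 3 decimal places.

0.010

By Bayes' theorem, P(k | x) = π_k f_k(x) / Σ_j π_j f_j(x).
Evaluate each component's likelihood at the observed value:
  f_A = (1/(0.5·√(2π)))·exp(−(6.2−4.0)²/(2·0.5²)) = 0.797885·exp(-9.68000) = 4.98849e-05
  f_B = (1/(0.6·√(2π)))·exp(−(6.2−4.1)²/(2·0.6²)) = 0.664904·exp(-6.12500) = 0.00145447
  f_C = (1/(0.4·√(2π)))·exp(−(6.2−4.3)²/(2·0.4²)) = 0.997356·exp(-11.28125) = 1.25738e-05
  f_D = (1/(0.6·√(2π)))·exp(−(6.2−5.9)²/(2·0.6²)) = 0.664904·exp(-0.12500) = 0.586776
Prior × likelihood for each component:
  π_A·f_A = 0.40 × 4.98849e-05 = 1.9954e-05
  π_B·f_B = 0.41 × 0.00145447 = 0.000596333
  π_C·f_C = 0.09 × 1.25738e-05 = 1.13164e-06
  π_D·f_D = 0.10 × 0.586776 = 0.0586776
Denominator: 1.9954e-05 + 0.000596333 + 1.13164e-06 + 0.0586776 = 0.059295
P(Type B | x) ≈ 0.010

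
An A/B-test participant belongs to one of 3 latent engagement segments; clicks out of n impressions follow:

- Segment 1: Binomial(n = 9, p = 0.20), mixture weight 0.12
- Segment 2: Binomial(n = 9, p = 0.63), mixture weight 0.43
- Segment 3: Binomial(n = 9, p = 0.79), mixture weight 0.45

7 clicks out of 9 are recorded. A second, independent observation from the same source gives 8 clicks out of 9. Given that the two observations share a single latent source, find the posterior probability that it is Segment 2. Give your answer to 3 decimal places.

0.149

Posterior ∝ prior × likelihood, so P(k | x) ∝ π_k f_k(x); normalise over all components.
Since both observations come from the same component, the likelihood for component k is f_k(x₁)·f_k(x₂).
  L_1 = [0.000294912] × [1.8432e-05] = 5.43582e-09
  L_2 = [0.194129] × [0.0826359] = 0.016042
  L_3 = [0.304881] × [0.286734] = 0.0874197
Prior × likelihood for each component:
  π_1·L_1 = 0.12 × 5.43582e-09 = 6.52298e-10
  π_2·L_2 = 0.43 × 0.016042 = 0.00689806
  π_3·L_3 = 0.45 × 0.0874197 = 0.0393389
Marginal: 6.52298e-10 + 0.00689806 + 0.0393389 = 0.0462369
So the posterior for Segment 2 is 0.00689806 / 0.0462369 ≈ 0.149.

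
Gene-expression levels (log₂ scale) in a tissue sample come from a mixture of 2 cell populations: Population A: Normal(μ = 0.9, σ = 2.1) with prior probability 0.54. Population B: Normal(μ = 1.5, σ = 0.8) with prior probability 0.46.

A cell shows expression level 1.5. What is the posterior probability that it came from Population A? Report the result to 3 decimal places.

The responsibility of component k is w_k f_k(x) divided by Σ_j w_j f_j(x).
Normal densities:
  L_A = (1/(2.1·√(2π)))·exp(−(1.5−0.9)²/(2·2.1²)) = 0.189973·exp(-0.04082) = 0.182375
  L_B = (1/(0.8·√(2π)))·exp(−(1.5−1.5)²/(2·0.8²)) = 0.498678·exp(-0.00000) = 0.498678
Multiply by the mixture weights:
  w_A·L_A = 0.54 × 0.182375 = 0.0984823
  w_B·L_B = 0.46 × 0.498678 = 0.229392
Denominator: 0.0984823 + 0.229392 = 0.327874
P(Population A | 1.5) ≈ 0.300

0.300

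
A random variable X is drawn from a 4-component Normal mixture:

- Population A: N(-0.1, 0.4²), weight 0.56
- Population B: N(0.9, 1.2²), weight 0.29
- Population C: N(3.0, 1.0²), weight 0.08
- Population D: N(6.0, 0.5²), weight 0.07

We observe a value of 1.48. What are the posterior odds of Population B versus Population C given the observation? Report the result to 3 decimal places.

The posterior odds equal the prior odds times the likelihood ratio: (π_i/π_j)·(f_i(x)/f_j(x)).
Evaluate each component's likelihood at the observed value:
  f_A = 0.000408141
  f_B = 0.295802
  f_C = 0.125665
  f_D = 1.43324e-18
0.0857825 / 0.0100532 ≈ 8.533

8.533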